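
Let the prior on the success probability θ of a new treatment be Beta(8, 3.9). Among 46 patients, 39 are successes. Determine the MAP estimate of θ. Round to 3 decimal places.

θ̂_MAP = 0.823

Prior: Beta(8, 3.9).
Data: 39 successes in 46 trials. The binomial likelihood contributes θ^39(1−θ)^7, so the posterior is Beta(8+39, 3.9+7) = Beta(47, 10.9).
For Beta(a, b) with a, b > 1 the mode is (a−1)/(a+b−2) = 46/55.9 ≈ 0.823.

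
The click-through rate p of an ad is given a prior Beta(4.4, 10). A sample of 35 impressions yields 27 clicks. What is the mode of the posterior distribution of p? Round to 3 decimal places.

Prior: Beta(4.4, 10).
Data: 27 successes in 35 trials. The binomial likelihood contributes p^27(1−p)^8, so the posterior is Beta(4.4+27, 10+8) = Beta(31.4, 18).
For Beta(a, b) with a, b > 1 the mode is (a−1)/(a+b−2) = 30.4/47.4 ≈ 0.641.

p̂_MAP = 0.641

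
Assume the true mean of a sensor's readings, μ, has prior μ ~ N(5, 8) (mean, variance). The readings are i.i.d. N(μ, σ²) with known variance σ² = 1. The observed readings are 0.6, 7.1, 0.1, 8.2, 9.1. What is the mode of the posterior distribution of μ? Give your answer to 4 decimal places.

μ̂_MAP = 5.0195

n = 5; x̄ = (0.6 + 7.1 + 0.1 + 8.2 + 9.1)/5 = 25.1/5 = 5.02.
For a Normal prior and Normal likelihood with known variance, the posterior is Normal; its mode equals its mean, the precision-weighted average.
Prior precision 1/σ₀² = 1/8 = 0.125; data precision n/σ² = 5/1 = 5.
μ̂ = (0.125·5 + 5·5.02) / (0.125 + 5) = 25.725/5.125 = 1029/205 ≈ 5.0195.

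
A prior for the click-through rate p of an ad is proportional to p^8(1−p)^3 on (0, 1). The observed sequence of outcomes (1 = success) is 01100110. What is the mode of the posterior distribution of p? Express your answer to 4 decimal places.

The prior density ∝ p^8(1−p)^3 is the kernel of Beta(9, 4).
Data: 4 successes in 8 trials (from the sequence). The binomial likelihood contributes p^4(1−p)^4, so the posterior is Beta(9+4, 4+4) = Beta(13, 8).
For Beta(a, b) with a, b > 1 the mode is (a−1)/(a+b−2) = 12/19 ≈ 0.6316.

p̂_MAP = 0.6316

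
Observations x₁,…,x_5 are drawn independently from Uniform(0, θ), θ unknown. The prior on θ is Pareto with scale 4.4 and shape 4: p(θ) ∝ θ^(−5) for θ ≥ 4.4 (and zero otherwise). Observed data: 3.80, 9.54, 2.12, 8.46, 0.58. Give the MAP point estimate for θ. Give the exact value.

The Uniform(0, θ) likelihood is θ^(−n) for θ ≥ max(xᵢ), zero otherwise. Here max(xᵢ) = 9.54.
Posterior ∝ θ^(−5) · θ^(−5) = θ^(−10) on θ ≥ max(4.4, 9.54) = 9.54.
This density is strictly decreasing in θ, so the posterior mode lies at the lower boundary of the support.

θ̂_MAP = 9.54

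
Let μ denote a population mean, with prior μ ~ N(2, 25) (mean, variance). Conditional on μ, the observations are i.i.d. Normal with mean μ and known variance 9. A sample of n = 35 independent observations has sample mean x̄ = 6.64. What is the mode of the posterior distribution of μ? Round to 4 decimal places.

μ̂_MAP = 6.5928

n = 35, x̄ = 6.64.
For a Normal prior and Normal likelihood with known variance, the posterior is Normal; its mode equals its mean, the precision-weighted average.
Prior precision 1/σ₀² = 1/25 = 0.04; data precision n/σ² = 35/9.
μ̂ = (0.04·2 + (35/9)·6.64) / (0.04 + 35/9) = (5828/225)/(884/225) = 1457/221 ≈ 6.5928.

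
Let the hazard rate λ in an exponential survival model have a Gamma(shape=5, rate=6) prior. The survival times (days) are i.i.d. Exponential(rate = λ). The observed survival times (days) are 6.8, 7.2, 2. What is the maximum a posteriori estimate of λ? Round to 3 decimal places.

λ̂_MAP = 0.318

The Exponential(rate=λ) likelihood is ∝ λ^n e^(−λΣtᵢ). Here n = 3 and Σtᵢ = 6.8 + 7.2 + 2 = 16.
Posterior ∝ λ^4e^(−6λ) · λ^3e^(−16λ) = λ^7e^(−22λ), i.e. Gamma(8, 22).
Mode = (a−1)/b = 7/22 ≈ 0.318.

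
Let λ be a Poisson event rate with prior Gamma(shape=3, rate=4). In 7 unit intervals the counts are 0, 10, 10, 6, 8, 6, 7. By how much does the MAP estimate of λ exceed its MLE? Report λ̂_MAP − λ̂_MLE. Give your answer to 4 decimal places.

MAP − MLE = -2.2597

Σxᵢ = 47. Posterior is Gamma(50, 11); MAP = (50−1)/11 = 49/11 ≈ 4.45455.
MLE = x̄ = 47/7 ≈ 6.71429.
Difference = 49/11 − 47/7 = -174/77 ≈ -2.2597.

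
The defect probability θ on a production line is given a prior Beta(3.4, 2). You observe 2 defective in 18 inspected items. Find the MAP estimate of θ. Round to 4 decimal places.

θ̂_MAP = 0.2056

Prior: Beta(3.4, 2).
Data: 2 successes in 18 trials. The binomial likelihood contributes θ^2(1−θ)^16, so the posterior is Beta(3.4+2, 2+16) = Beta(5.4, 18).
For Beta(a, b) with a, b > 1 the mode is (a−1)/(a+b−2) = 4.4/21.4 ≈ 0.2056.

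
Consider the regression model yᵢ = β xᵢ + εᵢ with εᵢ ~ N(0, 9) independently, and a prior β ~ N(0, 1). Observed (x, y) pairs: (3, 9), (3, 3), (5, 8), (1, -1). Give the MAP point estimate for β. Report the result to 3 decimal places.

β̂_MAP = 1.415

log p(β | y) = −Σ(yᵢ − βxᵢ)²/(2·9) − β²/(2·1) + const.
Setting the derivative to zero: Σxᵢ(yᵢ − βxᵢ)/9 − β/1 = 0, so β = Σxᵢyᵢ / (Σxᵢ² + σ²/τ²).
Σxᵢyᵢ = 3·9 + 3·3 + 5·8 + 1·(-1) = 75; Σxᵢ² = 44; σ²/τ² = 9.
β̂_MAP = 75 / (44 + 9) = 75/53 ≈ 1.415.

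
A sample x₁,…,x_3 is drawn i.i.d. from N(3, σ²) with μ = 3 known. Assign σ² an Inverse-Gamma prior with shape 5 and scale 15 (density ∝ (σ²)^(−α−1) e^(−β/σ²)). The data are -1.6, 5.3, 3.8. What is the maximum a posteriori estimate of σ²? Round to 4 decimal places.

σ̂²_MAP = 3.8060

Sum of squared deviations about the known mean: SS = (-1.6−3)² + (5.3−3)² + (3.8−3)² = 27.09.
The Normal likelihood contributes (σ²)^(−n/2) exp(−SS/(2σ²)), so the posterior is Inverse-Gamma(α + n/2, β + SS/2) = Inverse-Gamma(6.5, 28.545).
The mode of Inverse-Gamma(a, b) is b/(a+1) = 28.545/7.5 ≈ 3.8060.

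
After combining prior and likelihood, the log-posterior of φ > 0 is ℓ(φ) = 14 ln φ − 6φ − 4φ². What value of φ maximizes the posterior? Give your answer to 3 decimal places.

φ̂_MAP = 1.000

ℓ'(φ) = 14/φ − 6 − 8φ. Setting this to zero and multiplying by φ: 8φ² + 6φ − 14 = 0.
φ = (−6 + √(6² + 4·8·14)) / (2·8) = (−6 + √484) / 16 = (−6 + 22)/16 = 1.
ℓ''(φ) = −14/φ² − 8 < 0, confirming a maximum.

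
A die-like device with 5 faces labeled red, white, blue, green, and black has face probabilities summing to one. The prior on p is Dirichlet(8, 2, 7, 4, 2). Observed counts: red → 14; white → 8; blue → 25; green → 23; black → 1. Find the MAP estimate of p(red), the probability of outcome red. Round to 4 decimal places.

MAP estimate of p(red) = 0.2360

The posterior is Dirichlet(αᵢ + nᵢ) = Dirichlet(22, 10, 32, 27, 3).
For a Dirichlet(a₁,…,a_K) with all aᵢ > 1, the mode has j-th component (aⱼ − 1)/(Σaᵢ − K).
Here Σaᵢ = 94 and K = 5, so p(red) = (22 − 1)/(94 − 5) = 21/89 ≈ 0.2360.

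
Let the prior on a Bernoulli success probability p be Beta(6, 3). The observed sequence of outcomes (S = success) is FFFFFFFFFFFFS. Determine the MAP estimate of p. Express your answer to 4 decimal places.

p̂_MAP = 0.3000

Prior: Beta(6, 3).
Data: 1 success in 13 trials (from the sequence). The binomial likelihood contributes p(1−p)^12, so the posterior is Beta(6+1, 3+12) = Beta(7, 15).
For Beta(a, b) with a, b > 1 the mode is (a−1)/(a+b−2) = 6/20 ≈ 0.3000.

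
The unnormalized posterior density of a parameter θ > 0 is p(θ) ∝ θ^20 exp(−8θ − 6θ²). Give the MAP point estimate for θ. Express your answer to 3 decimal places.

θ̂_MAP = 1.000

ℓ'(θ) = 20/θ − 8 − 12θ. Setting this to zero and multiplying by θ: 12θ² + 8θ − 20 = 0.
θ = (−8 + √(8² + 4·12·20)) / (2·12) = (−8 + √1024) / 24 = (−8 + 32)/24 = 1.
ℓ''(θ) = −20/θ² − 12 < 0, confirming a maximum.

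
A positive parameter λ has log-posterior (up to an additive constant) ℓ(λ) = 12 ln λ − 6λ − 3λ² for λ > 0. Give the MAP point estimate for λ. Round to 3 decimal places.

λ̂_MAP = 1.000

ℓ'(λ) = 12/λ − 6 − 6λ. Setting this to zero and multiplying by λ: 6λ² + 6λ − 12 = 0.
λ = (−6 + √(6² + 4·6·12)) / (2·6) = (−6 + √324) / 12 = (−6 + 18)/12 = 1.
ℓ''(λ) = −12/λ² − 6 < 0, confirming a maximum.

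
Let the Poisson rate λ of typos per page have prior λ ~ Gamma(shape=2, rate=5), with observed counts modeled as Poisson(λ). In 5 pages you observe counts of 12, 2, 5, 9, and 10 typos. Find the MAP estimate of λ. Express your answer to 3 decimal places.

λ̂_MAP = 3.900

Σxᵢ = 12+2+5+9+10 = 38, with n = 5.
Posterior ∝ λe^(−5λ) · λ^38e^(−5λ) = λ^39e^(−10λ), i.e. Gamma(shape=40, rate=10).
The mode of a Gamma(a, b) with a ≥ 1 (shape–rate) is (a−1)/b = 39/10 ≈ 3.900.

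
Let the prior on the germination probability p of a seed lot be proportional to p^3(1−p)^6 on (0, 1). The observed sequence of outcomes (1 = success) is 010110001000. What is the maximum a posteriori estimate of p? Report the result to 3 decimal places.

p̂_MAP = 0.333

The prior density ∝ p^3(1−p)^6 is the kernel of Beta(4, 7).
Data: 4 successes in 12 trials (from the sequence). The binomial likelihood contributes p^4(1−p)^8, so the posterior is Beta(4+4, 7+8) = Beta(8, 15).
For Beta(a, b) with a, b > 1 the mode is (a−1)/(a+b−2) = 7/21 ≈ 0.333.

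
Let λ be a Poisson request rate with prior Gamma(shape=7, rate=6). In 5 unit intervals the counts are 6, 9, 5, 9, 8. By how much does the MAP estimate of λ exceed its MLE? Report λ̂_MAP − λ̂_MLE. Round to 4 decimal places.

Σxᵢ = 37. Posterior is Gamma(44, 11); MAP = (44−1)/11 = 43/11 ≈ 3.90909.
MLE = x̄ = 37/5 ≈ 7.40000.
Difference = 43/11 − 37/5 = -192/55 ≈ -3.4909.

MAP − MLE = -3.4909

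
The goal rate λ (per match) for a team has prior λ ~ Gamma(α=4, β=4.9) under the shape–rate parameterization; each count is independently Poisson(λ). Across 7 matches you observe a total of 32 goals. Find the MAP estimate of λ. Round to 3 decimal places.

Σxᵢ = 32, n = 7.
Posterior ∝ λ^3e^(−4.9λ) · λ^32e^(−7λ) = λ^35e^(−11.9λ), i.e. Gamma(shape=36, rate=11.9).
The mode of a Gamma(a, b) with a ≥ 1 (shape–rate) is (a−1)/b = 35/11.9 ≈ 2.941.

λ̂_MAP = 2.941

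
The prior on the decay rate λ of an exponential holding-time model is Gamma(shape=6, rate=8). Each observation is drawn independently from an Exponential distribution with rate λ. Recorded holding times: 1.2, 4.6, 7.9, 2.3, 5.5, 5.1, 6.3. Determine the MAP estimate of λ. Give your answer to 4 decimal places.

λ̂_MAP = 0.2934

The Exponential(rate=λ) likelihood is ∝ λ^n e^(−λΣtᵢ). Here n = 7 and Σtᵢ = 1.2 + 4.6 + 7.9 + 2.3 + 5.5 + 5.1 + 6.3 = 32.9.
Posterior ∝ λ^5e^(−8λ) · λ^7e^(−32.9λ) = λ^12e^(−40.9λ), i.e. Gamma(13, 40.9).
Mode = (a−1)/b = 12/40.9 ≈ 0.2934.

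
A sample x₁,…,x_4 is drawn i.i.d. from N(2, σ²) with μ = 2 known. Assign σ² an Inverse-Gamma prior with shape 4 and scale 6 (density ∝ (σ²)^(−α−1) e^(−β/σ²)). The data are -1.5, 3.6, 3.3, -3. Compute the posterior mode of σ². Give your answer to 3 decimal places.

Sum of squared deviations about the known mean: SS = (-1.5−2)² + (3.6−2)² + (3.3−2)² + (-3−2)² = 41.5.
The Normal likelihood contributes (σ²)^(−n/2) exp(−SS/(2σ²)), so the posterior is Inverse-Gamma(α + n/2, β + SS/2) = Inverse-Gamma(6, 26.75).
The mode of Inverse-Gamma(a, b) is b/(a+1) = 26.75/7 ≈ 3.821.

σ̂²_MAP = 3.821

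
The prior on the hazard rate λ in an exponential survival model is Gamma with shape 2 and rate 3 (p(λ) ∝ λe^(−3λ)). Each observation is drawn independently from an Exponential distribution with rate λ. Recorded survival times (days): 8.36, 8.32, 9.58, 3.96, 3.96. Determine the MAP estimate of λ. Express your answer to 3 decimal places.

λ̂_MAP = 0.161

The Exponential(rate=λ) likelihood is ∝ λ^n e^(−λΣtᵢ). Here n = 5 and Σtᵢ = 8.36 + 8.32 + 9.58 + 3.96 + 3.96 = 34.18.
Posterior ∝ λe^(−3λ) · λ^5e^(−34.18λ) = λ^6e^(−37.18λ), i.e. Gamma(7, 37.18).
Mode = (a−1)/b = 6/37.18 ≈ 0.161.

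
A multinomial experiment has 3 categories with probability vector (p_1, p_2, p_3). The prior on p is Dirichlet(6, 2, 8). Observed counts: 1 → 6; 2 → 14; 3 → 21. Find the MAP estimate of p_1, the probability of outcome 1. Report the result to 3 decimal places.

The posterior is Dirichlet(αᵢ + nᵢ) = Dirichlet(12, 16, 29).
For a Dirichlet(a₁,…,a_K) with all aᵢ > 1, the mode has j-th component (aⱼ − 1)/(Σaᵢ − K).
Here Σaᵢ = 57 and K = 3, so p_1 = (12 − 1)/(57 − 3) = 11/54 ≈ 0.204.

MAP estimate: 0.204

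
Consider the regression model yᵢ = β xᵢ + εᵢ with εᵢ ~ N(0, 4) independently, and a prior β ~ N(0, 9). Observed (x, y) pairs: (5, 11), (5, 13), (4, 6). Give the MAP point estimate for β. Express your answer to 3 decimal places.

log p(β | y) = −Σ(yᵢ − βxᵢ)²/(2·4) − β²/(2·9) + const.
Setting the derivative to zero: Σxᵢ(yᵢ − βxᵢ)/4 − β/9 = 0, so β = Σxᵢyᵢ / (Σxᵢ² + σ²/τ²).
Σxᵢyᵢ = 5·11 + 5·13 + 4·6 = 144; Σxᵢ² = 66; σ²/τ² = 4/9.
β̂_MAP = 144 / (66 + 4/9) = 144/(598/9) = 648/299 ≈ 2.167.

β̂_MAP = 2.167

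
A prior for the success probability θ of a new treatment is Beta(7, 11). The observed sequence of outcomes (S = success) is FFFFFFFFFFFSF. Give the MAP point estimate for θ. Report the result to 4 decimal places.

θ̂_MAP = 0.2414

Prior: Beta(7, 11).
Data: 1 success in 13 trials (from the sequence). The binomial likelihood contributes θ(1−θ)^12, so the posterior is Beta(7+1, 11+12) = Beta(8, 23).
For Beta(a, b) with a, b > 1 the mode is (a−1)/(a+b−2) = 7/29 ≈ 0.2414.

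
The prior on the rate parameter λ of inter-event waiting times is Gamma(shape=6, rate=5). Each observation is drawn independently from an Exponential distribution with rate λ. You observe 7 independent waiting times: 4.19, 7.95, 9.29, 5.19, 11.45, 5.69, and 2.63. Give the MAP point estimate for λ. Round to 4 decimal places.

λ̂_MAP = 0.2335

The Exponential(rate=λ) likelihood is ∝ λ^n e^(−λΣtᵢ). Here n = 7 and Σtᵢ = 4.19 + 7.95 + 9.29 + 5.19 + 11.45 + 5.69 + 2.63 = 46.39.
Posterior ∝ λ^5e^(−5λ) · λ^7e^(−46.39λ) = λ^12e^(−51.39λ), i.e. Gamma(13, 51.39).
Mode = (a−1)/b = 12/51.39 ≈ 0.2335.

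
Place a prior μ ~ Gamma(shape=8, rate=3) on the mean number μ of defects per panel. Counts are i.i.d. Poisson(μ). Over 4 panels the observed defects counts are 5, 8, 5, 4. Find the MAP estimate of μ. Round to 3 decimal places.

μ̂_MAP = 4.143

Σxᵢ = 5+8+5+4 = 22, with n = 4.
Posterior ∝ μ^7e^(−3μ) · μ^22e^(−4μ) = μ^29e^(−7μ), i.e. Gamma(shape=30, rate=7).
The mode of a Gamma(a, b) with a ≥ 1 (shape–rate) is (a−1)/b = 29/7 ≈ 4.143.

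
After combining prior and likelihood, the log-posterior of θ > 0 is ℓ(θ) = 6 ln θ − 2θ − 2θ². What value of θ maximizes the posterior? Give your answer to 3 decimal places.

ℓ'(θ) = 6/θ − 2 − 4θ. Setting this to zero and multiplying by θ: 4θ² + 2θ − 6 = 0.
θ = (−2 + √(2² + 4·4·6)) / (2·4) = (−2 + √100) / 8 = (−2 + 10)/8 = 1.
ℓ''(θ) = −6/θ² − 4 < 0, confirming a maximum.

θ̂_MAP = 1.000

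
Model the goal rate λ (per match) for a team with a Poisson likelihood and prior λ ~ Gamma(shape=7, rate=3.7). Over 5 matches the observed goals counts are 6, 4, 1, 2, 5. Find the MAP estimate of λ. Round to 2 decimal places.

Σxᵢ = 6+4+1+2+5 = 18, with n = 5.
Posterior ∝ λ^6e^(−3.7λ) · λ^18e^(−5λ) = λ^24e^(−8.7λ), i.e. Gamma(shape=25, rate=8.7).
The mode of a Gamma(a, b) with a ≥ 1 (shape–rate) is (a−1)/b = 24/8.7 ≈ 2.76.

λ̂_MAP = 2.76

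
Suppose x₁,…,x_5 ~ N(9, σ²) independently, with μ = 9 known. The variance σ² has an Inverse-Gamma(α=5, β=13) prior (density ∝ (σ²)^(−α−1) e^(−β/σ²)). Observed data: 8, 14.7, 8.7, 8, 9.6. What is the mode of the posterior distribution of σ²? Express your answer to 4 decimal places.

Sum of squared deviations about the known mean: SS = (8−9)² + (14.7−9)² + (8.7−9)² + (8−9)² + (9.6−9)² = 34.94.
The Normal likelihood contributes (σ²)^(−n/2) exp(−SS/(2σ²)), so the posterior is Inverse-Gamma(α + n/2, β + SS/2) = Inverse-Gamma(7.5, 30.47).
The mode of Inverse-Gamma(a, b) is b/(a+1) = 30.47/8.5 ≈ 3.5847.

σ̂²_MAP = 3.5847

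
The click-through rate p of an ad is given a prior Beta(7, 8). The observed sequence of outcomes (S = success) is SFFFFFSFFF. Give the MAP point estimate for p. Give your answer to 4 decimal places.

Prior: Beta(7, 8).
Data: 2 successes in 10 trials (from the sequence). The binomial likelihood contributes p^2(1−p)^8, so the posterior is Beta(7+2, 8+8) = Beta(9, 16).
For Beta(a, b) with a, b > 1 the mode is (a−1)/(a+b−2) = 8/23 ≈ 0.3478.

p̂_MAP = 0.3478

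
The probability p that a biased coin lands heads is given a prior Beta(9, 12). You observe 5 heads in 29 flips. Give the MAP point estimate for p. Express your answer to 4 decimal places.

p̂_MAP = 0.2708

Prior: Beta(9, 12).
Data: 5 successes in 29 trials. The binomial likelihood contributes p^5(1−p)^24, so the posterior is Beta(9+5, 12+24) = Beta(14, 36).
For Beta(a, b) with a, b > 1 the mode is (a−1)/(a+b−2) = 13/48 ≈ 0.2708.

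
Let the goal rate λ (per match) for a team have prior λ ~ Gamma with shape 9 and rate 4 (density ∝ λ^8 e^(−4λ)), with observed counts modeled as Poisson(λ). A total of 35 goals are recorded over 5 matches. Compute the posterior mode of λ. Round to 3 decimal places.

λ̂_MAP = 4.778

Σxᵢ = 35, n = 5.
Posterior ∝ λ^8e^(−4λ) · λ^35e^(−5λ) = λ^43e^(−9λ), i.e. Gamma(shape=44, rate=9).
The mode of a Gamma(a, b) with a ≥ 1 (shape–rate) is (a−1)/b = 43/9 ≈ 4.778.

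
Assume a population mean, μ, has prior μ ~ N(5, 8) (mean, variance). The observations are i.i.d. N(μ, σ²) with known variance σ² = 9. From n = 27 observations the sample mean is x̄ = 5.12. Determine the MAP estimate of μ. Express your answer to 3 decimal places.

μ̂_MAP = 5.115

n = 27, x̄ = 5.12.
For a Normal prior and Normal likelihood with known variance, the posterior is Normal; its mode equals its mean, the precision-weighted average.
Prior precision 1/σ₀² = 1/8 = 0.125; data precision n/σ² = 27/9 = 3.
μ̂ = (0.125·5 + 3·5.12) / (0.125 + 3) = 15.985/3.125 = 5.1152 ≈ 5.115.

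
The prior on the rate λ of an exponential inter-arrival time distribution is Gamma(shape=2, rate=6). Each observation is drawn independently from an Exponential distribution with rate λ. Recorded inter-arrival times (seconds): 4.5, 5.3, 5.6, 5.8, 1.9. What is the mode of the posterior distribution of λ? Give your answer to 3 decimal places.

The Exponential(rate=λ) likelihood is ∝ λ^n e^(−λΣtᵢ). Here n = 5 and Σtᵢ = 4.5 + 5.3 + 5.6 + 5.8 + 1.9 = 23.1.
Posterior ∝ λe^(−6λ) · λ^5e^(−23.1λ) = λ^6e^(−29.1λ), i.e. Gamma(7, 29.1).
Mode = (a−1)/b = 6/29.1 ≈ 0.206.

λ̂_MAP = 0.206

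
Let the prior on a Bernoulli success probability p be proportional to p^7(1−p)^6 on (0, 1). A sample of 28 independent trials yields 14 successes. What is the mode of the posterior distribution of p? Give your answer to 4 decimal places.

The prior density ∝ p^7(1−p)^6 is the kernel of Beta(8, 7).
Data: 14 successes in 28 trials. The binomial likelihood contributes p^14(1−p)^14, so the posterior is Beta(8+14, 7+14) = Beta(22, 21).
For Beta(a, b) with a, b > 1 the mode is (a−1)/(a+b−2) = 21/41 ≈ 0.5122.

p̂_MAP = 0.5122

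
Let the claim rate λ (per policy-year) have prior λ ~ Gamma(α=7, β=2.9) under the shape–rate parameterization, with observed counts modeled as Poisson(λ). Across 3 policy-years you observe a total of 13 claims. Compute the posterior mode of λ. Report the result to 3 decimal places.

λ̂_MAP = 3.220

Σxᵢ = 13, n = 3.
Posterior ∝ λ^6e^(−2.9λ) · λ^13e^(−3λ) = λ^19e^(−5.9λ), i.e. Gamma(shape=20, rate=5.9).
The mode of a Gamma(a, b) with a ≥ 1 (shape–rate) is (a−1)/b = 19/5.9 ≈ 3.220.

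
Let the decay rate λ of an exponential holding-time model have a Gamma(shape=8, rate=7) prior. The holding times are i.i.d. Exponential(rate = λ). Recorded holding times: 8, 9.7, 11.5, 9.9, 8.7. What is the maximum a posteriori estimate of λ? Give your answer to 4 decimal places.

λ̂_MAP = 0.2190

The Exponential(rate=λ) likelihood is ∝ λ^n e^(−λΣtᵢ). Here n = 5 and Σtᵢ = 8 + 9.7 + 11.5 + 9.9 + 8.7 = 47.8.
Posterior ∝ λ^7e^(−7λ) · λ^5e^(−47.8λ) = λ^12e^(−54.8λ), i.e. Gamma(13, 54.8).
Mode = (a−1)/b = 12/54.8 ≈ 0.2190.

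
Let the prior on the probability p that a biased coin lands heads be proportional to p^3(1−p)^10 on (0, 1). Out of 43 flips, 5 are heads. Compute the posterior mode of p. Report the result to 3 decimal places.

p̂_MAP = 0.143

The prior density ∝ p^3(1−p)^10 is the kernel of Beta(4, 11).
Data: 5 successes in 43 trials. The binomial likelihood contributes p^5(1−p)^38, so the posterior is Beta(4+5, 11+38) = Beta(9, 49).
For Beta(a, b) with a, b > 1 the mode is (a−1)/(a+b−2) = 8/56 ≈ 0.143.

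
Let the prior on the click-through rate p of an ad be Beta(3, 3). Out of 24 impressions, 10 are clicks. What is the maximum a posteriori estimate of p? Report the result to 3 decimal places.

Prior: Beta(3, 3).
Data: 10 successes in 24 trials. The binomial likelihood contributes p^10(1−p)^14, so the posterior is Beta(3+10, 3+14) = Beta(13, 17).
For Beta(a, b) with a, b > 1 the mode is (a−1)/(a+b−2) = 12/28 ≈ 0.429.

p̂_MAP = 0.429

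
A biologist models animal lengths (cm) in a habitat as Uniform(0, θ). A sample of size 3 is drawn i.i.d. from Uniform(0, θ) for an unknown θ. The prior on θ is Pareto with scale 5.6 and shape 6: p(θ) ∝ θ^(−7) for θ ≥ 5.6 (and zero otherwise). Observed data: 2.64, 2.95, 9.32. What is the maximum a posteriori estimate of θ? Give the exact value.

The Uniform(0, θ) likelihood is θ^(−n) for θ ≥ max(xᵢ), zero otherwise. Here max(xᵢ) = 9.32.
Posterior ∝ θ^(−7) · θ^(−3) = θ^(−10) on θ ≥ max(5.6, 9.32) = 9.32.
This density is strictly decreasing in θ, so the posterior mode lies at the lower boundary of the support.

θ̂_MAP = 9.32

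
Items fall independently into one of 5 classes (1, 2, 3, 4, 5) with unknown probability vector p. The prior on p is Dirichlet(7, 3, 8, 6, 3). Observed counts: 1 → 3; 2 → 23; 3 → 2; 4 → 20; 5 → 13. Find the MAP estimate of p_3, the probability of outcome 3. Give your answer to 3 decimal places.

The posterior is Dirichlet(αᵢ + nᵢ) = Dirichlet(10, 26, 10, 26, 16).
For a Dirichlet(a₁,…,a_K) with all aᵢ > 1, the mode has j-th component (aⱼ − 1)/(Σaᵢ − K).
Here Σaᵢ = 88 and K = 5, so p_3 = (10 − 1)/(88 − 5) = 9/83 ≈ 0.108.

MAP estimate: 0.108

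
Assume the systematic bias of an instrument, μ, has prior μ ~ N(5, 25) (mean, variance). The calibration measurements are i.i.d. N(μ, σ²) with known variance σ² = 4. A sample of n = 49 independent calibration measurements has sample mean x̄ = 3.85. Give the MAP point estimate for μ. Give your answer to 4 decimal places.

n = 49, x̄ = 3.85.
For a Normal prior and Normal likelihood with known variance, the posterior is Normal; its mode equals its mean, the precision-weighted average.
Prior precision 1/σ₀² = 1/25 = 0.04; data precision n/σ² = 49/4 = 12.25.
μ̂ = (0.04·5 + 12.25·3.85) / (0.04 + 12.25) = 47.3625/12.29 = 18945/4916 ≈ 3.8537.

μ̂_MAP = 3.8537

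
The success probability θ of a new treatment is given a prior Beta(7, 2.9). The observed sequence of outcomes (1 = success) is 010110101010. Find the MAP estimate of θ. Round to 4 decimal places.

Prior: Beta(7, 2.9).
Data: 6 successes in 12 trials (from the sequence). The binomial likelihood contributes θ^6(1−θ)^6, so the posterior is Beta(7+6, 2.9+6) = Beta(13, 8.9).
For Beta(a, b) with a, b > 1 the mode is (a−1)/(a+b−2) = 12/19.9 ≈ 0.6030.

θ̂_MAP = 0.6030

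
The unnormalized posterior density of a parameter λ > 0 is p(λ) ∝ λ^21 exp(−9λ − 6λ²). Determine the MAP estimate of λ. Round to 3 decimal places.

ℓ'(λ) = 21/λ − 9 − 12λ. Setting this to zero and multiplying by λ: 12λ² + 9λ − 21 = 0.
λ = (−9 + √(9² + 4·12·21)) / (2·12) = (−9 + √1089) / 24 = (−9 + 33)/24 = 1.
ℓ''(λ) = −21/λ² − 12 < 0, confirming a maximum.

λ̂_MAP = 1.000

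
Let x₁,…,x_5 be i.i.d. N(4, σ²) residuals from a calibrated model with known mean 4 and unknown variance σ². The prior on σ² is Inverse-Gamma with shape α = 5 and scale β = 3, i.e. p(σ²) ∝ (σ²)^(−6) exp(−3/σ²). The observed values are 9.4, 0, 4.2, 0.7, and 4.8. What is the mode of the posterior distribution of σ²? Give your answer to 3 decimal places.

Sum of squared deviations about the known mean: SS = (9.4−4)² + (0−4)² + (4.2−4)² + (0.7−4)² + (4.8−4)² = 56.73.
The Normal likelihood contributes (σ²)^(−n/2) exp(−SS/(2σ²)), so the posterior is Inverse-Gamma(α + n/2, β + SS/2) = Inverse-Gamma(7.5, 31.365).
The mode of Inverse-Gamma(a, b) is b/(a+1) = 31.365/8.5 ≈ 3.690.

σ̂²_MAP = 3.690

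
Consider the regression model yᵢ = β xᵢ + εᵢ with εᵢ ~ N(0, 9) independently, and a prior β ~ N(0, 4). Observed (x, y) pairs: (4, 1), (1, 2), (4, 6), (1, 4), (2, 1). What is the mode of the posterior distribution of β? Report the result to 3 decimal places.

β̂_MAP = 0.894

log p(β | y) = −Σ(yᵢ − βxᵢ)²/(2·9) − β²/(2·4) + const.
Setting the derivative to zero: Σxᵢ(yᵢ − βxᵢ)/9 − β/4 = 0, so β = Σxᵢyᵢ / (Σxᵢ² + σ²/τ²).
Σxᵢyᵢ = 4·1 + 1·2 + 4·6 + 1·4 + 2·1 = 36; Σxᵢ² = 38; σ²/τ² = 2.25.
β̂_MAP = 36 / (38 + 2.25) = 36/40.25 ≈ 0.894.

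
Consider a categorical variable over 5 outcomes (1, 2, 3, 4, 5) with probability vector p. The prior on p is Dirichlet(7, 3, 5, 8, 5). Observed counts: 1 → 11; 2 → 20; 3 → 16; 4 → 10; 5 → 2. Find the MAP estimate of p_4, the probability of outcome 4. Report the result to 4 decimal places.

The posterior is Dirichlet(αᵢ + nᵢ) = Dirichlet(18, 23, 21, 18, 7).
For a Dirichlet(a₁,…,a_K) with all aᵢ > 1, the mode has j-th component (aⱼ − 1)/(Σaᵢ − K).
Here Σaᵢ = 87 and K = 5, so p_4 = (18 − 1)/(87 − 5) = 17/82 ≈ 0.2073.

MAP estimate: 0.2073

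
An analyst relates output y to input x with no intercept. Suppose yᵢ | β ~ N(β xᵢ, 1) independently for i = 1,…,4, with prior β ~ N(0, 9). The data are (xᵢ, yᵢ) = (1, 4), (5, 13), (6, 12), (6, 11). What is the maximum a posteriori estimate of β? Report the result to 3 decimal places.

log p(β | y) = −Σ(yᵢ − βxᵢ)²/(2·1) − β²/(2·9) + const.
Setting the derivative to zero: Σxᵢ(yᵢ − βxᵢ)/1 − β/9 = 0, so β = Σxᵢyᵢ / (Σxᵢ² + σ²/τ²).
Σxᵢyᵢ = 1·4 + 5·13 + 6·12 + 6·11 = 207; Σxᵢ² = 98; σ²/τ² = 1/9.
β̂_MAP = 207 / (98 + 1/9) = 207/(883/9) = 1863/883 ≈ 2.110.

β̂_MAP = 2.110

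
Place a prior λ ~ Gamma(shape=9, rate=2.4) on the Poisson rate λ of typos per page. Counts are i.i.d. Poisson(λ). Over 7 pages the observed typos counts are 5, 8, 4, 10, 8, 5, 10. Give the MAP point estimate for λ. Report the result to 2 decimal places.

λ̂_MAP = 6.17

Σxᵢ = 5+8+4+10+8+5+10 = 50, with n = 7.
Posterior ∝ λ^8e^(−2.4λ) · λ^50e^(−7λ) = λ^58e^(−9.4λ), i.e. Gamma(shape=59, rate=9.4).
The mode of a Gamma(a, b) with a ≥ 1 (shape–rate) is (a−1)/b = 58/9.4 ≈ 6.17.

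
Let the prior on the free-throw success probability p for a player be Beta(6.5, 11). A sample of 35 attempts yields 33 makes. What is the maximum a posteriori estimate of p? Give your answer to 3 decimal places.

Prior: Beta(6.5, 11).
Data: 33 successes in 35 trials. The binomial likelihood contributes p^33(1−p)^2, so the posterior is Beta(6.5+33, 11+2) = Beta(39.5, 13).
For Beta(a, b) with a, b > 1 the mode is (a−1)/(a+b−2) = 38.5/50.5 ≈ 0.762.

p̂_MAP = 0.762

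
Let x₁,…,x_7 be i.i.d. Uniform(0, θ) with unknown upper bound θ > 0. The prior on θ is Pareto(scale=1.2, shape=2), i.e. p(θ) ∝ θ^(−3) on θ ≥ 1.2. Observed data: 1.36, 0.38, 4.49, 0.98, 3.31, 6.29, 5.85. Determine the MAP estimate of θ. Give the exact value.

θ̂_MAP = 6.29

The Uniform(0, θ) likelihood is θ^(−n) for θ ≥ max(xᵢ), zero otherwise. Here max(xᵢ) = 6.29.
Posterior ∝ θ^(−3) · θ^(−7) = θ^(−10) on θ ≥ max(1.2, 6.29) = 6.29.
This density is strictly decreasing in θ, so the posterior mode lies at the lower boundary of the support.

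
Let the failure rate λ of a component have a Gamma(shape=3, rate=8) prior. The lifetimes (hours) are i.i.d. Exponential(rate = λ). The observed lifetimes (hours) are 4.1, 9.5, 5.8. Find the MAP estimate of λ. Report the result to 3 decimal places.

The Exponential(rate=λ) likelihood is ∝ λ^n e^(−λΣtᵢ). Here n = 3 and Σtᵢ = 4.1 + 9.5 + 5.8 = 19.4.
Posterior ∝ λ^2e^(−8λ) · λ^3e^(−19.4λ) = λ^5e^(−27.4λ), i.e. Gamma(6, 27.4).
Mode = (a−1)/b = 5/27.4 ≈ 0.182.

λ̂_MAP = 0.182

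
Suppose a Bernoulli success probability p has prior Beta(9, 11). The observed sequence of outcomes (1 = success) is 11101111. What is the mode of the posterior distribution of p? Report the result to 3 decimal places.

p̂_MAP = 0.577

Prior: Beta(9, 11).
Data: 7 successes in 8 trials (from the sequence). The binomial likelihood contributes p^7(1−p)^1, so the posterior is Beta(9+7, 11+1) = Beta(16, 12).
For Beta(a, b) with a, b > 1 the mode is (a−1)/(a+b−2) = 15/26 ≈ 0.577.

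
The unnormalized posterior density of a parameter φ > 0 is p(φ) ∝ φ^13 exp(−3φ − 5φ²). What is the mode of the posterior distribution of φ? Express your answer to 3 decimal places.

φ̂_MAP = 1.000

ℓ'(φ) = 13/φ − 3 − 10φ. Setting this to zero and multiplying by φ: 10φ² + 3φ − 13 = 0.
φ = (−3 + √(3² + 4·10·13)) / (2·10) = (−3 + √529) / 20 = (−3 + 23)/20 = 1.
ℓ''(φ) = −13/φ² − 10 < 0, confirming a maximum.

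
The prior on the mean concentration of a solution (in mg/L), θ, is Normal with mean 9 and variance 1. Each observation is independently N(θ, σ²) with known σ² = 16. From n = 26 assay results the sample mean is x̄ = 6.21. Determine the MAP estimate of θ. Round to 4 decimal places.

θ̂_MAP = 7.2729

n = 26, x̄ = 6.21.
For a Normal prior and Normal likelihood with known variance, the posterior is Normal; its mode equals its mean, the precision-weighted average.
Prior precision 1/σ₀² = 1/1 = 1; data precision n/σ² = 26/16 = 1.625.
θ̂ = (1·9 + 1.625·6.21) / (1 + 1.625) = 19.09125/2.625 = 5091/700 ≈ 7.2729.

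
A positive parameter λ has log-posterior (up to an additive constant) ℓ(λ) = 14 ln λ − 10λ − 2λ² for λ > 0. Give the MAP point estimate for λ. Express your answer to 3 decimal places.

ℓ'(λ) = 14/λ − 10 − 4λ. Setting this to zero and multiplying by λ: 4λ² + 10λ − 14 = 0.
λ = (−10 + √(10² + 4·4·14)) / (2·4) = (−10 + √324) / 8 = (−10 + 18)/8 = 1.
ℓ''(λ) = −14/λ² − 4 < 0, confirming a maximum.

λ̂_MAP = 1.000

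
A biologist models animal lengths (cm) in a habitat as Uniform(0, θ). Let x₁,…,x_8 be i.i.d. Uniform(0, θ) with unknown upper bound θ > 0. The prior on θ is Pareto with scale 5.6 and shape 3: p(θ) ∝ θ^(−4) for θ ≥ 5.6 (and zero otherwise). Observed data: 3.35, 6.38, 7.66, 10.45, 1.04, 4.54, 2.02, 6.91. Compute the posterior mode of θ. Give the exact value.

The Uniform(0, θ) likelihood is θ^(−n) for θ ≥ max(xᵢ), zero otherwise. Here max(xᵢ) = 10.45.
Posterior ∝ θ^(−4) · θ^(−8) = θ^(−12) on θ ≥ max(5.6, 10.45) = 10.45.
This density is strictly decreasing in θ, so the posterior mode lies at the lower boundary of the support.

θ̂_MAP = 10.45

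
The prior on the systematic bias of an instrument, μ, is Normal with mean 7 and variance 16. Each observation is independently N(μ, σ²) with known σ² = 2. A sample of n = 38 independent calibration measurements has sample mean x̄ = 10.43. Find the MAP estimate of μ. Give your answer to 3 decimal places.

μ̂_MAP = 10.419

n = 38, x̄ = 10.43.
For a Normal prior and Normal likelihood with known variance, the posterior is Normal; its mode equals its mean, the precision-weighted average.
Prior precision 1/σ₀² = 1/16 = 0.0625; data precision n/σ² = 38/2 = 19.
μ̂ = (0.0625·7 + 19·10.43) / (0.0625 + 19) = 198.6075/19.0625 = 79443/7625 ≈ 10.419.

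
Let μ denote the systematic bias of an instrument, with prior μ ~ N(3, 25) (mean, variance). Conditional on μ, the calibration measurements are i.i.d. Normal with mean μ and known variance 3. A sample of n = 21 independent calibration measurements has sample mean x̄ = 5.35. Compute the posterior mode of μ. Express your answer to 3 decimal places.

n = 21, x̄ = 5.35.
For a Normal prior and Normal likelihood with known variance, the posterior is Normal; its mode equals its mean, the precision-weighted average.
Prior precision 1/σ₀² = 1/25 = 0.04; data precision n/σ² = 21/3 = 7.
μ̂ = (0.04·3 + 7·5.35) / (0.04 + 7) = 37.57/7.04 = 3757/704 ≈ 5.337.

μ̂_MAP = 5.337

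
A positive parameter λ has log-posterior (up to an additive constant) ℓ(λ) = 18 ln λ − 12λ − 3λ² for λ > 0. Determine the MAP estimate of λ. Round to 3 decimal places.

ℓ'(λ) = 18/λ − 12 − 6λ. Setting this to zero and multiplying by λ: 6λ² + 12λ − 18 = 0.
λ = (−12 + √(12² + 4·6·18)) / (2·6) = (−12 + √576) / 12 = (−12 + 24)/12 = 1.
ℓ''(λ) = −18/λ² − 6 < 0, confirming a maximum.

λ̂_MAP = 1.000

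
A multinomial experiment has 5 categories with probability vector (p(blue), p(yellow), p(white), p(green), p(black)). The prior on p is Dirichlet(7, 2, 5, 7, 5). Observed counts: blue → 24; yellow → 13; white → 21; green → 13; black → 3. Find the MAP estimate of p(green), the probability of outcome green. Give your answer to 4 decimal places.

MAP estimate of p(green) = 0.2000

The posterior is Dirichlet(αᵢ + nᵢ) = Dirichlet(31, 15, 26, 20, 8).
For a Dirichlet(a₁,…,a_K) with all aᵢ > 1, the mode has j-th component (aⱼ − 1)/(Σaᵢ − K).
Here Σaᵢ = 100 and K = 5, so p(green) = (20 − 1)/(100 − 5) = 19/95 ≈ 0.2000.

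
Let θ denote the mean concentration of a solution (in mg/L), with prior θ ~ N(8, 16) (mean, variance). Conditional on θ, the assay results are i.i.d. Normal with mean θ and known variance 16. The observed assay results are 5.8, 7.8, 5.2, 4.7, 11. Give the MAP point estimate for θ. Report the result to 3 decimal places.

n = 5; x̄ = (5.8 + 7.8 + 5.2 + 4.7 + 11)/5 = 34.5/5 = 6.9.
For a Normal prior and Normal likelihood with known variance, the posterior is Normal; its mode equals its mean, the precision-weighted average.
Prior precision 1/σ₀² = 1/16 = 0.0625; data precision n/σ² = 5/16 = 0.3125.
θ̂ = (0.0625·8 + 0.3125·6.9) / (0.0625 + 0.3125) = 2.65625/0.375 = 85/12 ≈ 7.083.

θ̂_MAP = 7.083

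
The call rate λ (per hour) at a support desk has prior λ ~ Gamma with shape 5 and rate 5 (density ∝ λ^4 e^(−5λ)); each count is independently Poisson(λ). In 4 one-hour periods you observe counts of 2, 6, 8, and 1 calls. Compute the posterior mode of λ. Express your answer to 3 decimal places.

Σxᵢ = 2+6+8+1 = 17, with n = 4.
Posterior ∝ λ^4e^(−5λ) · λ^17e^(−4λ) = λ^21e^(−9λ), i.e. Gamma(shape=22, rate=9).
The mode of a Gamma(a, b) with a ≥ 1 (shape–rate) is (a−1)/b = 21/9 ≈ 2.333.

λ̂_MAP = 2.333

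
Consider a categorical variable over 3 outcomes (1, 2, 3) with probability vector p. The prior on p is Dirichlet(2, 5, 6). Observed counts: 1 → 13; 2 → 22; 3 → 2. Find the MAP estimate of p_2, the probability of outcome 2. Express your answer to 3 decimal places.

The posterior is Dirichlet(αᵢ + nᵢ) = Dirichlet(15, 27, 8).
For a Dirichlet(a₁,…,a_K) with all aᵢ > 1, the mode has j-th component (aⱼ − 1)/(Σaᵢ − K).
Here Σaᵢ = 50 and K = 3, so p_2 = (27 − 1)/(50 − 3) = 26/47 ≈ 0.553.

MAP estimate: 0.553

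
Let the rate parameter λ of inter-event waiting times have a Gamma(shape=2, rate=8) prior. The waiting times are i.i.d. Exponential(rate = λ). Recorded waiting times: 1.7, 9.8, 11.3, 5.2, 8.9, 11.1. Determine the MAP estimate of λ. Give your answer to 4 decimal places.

The Exponential(rate=λ) likelihood is ∝ λ^n e^(−λΣtᵢ). Here n = 6 and Σtᵢ = 1.7 + 9.8 + 11.3 + 5.2 + 8.9 + 11.1 = 48.
Posterior ∝ λe^(−8λ) · λ^6e^(−48λ) = λ^7e^(−56λ), i.e. Gamma(8, 56).
Mode = (a−1)/b = 7/56 ≈ 0.1250.

λ̂_MAP = 0.1250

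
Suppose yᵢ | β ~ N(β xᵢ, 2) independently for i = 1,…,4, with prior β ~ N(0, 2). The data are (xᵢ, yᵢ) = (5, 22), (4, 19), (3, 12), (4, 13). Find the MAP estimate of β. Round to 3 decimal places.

β̂_MAP = 4.090

log p(β | y) = −Σ(yᵢ − βxᵢ)²/(2·2) − β²/(2·2) + const.
Setting the derivative to zero: Σxᵢ(yᵢ − βxᵢ)/2 − β/2 = 0, so β = Σxᵢyᵢ / (Σxᵢ² + σ²/τ²).
Σxᵢyᵢ = 5·22 + 4·19 + 3·12 + 4·13 = 274; Σxᵢ² = 66; σ²/τ² = 1.
β̂_MAP = 274 / (66 + 1) = 274/67 ≈ 4.090.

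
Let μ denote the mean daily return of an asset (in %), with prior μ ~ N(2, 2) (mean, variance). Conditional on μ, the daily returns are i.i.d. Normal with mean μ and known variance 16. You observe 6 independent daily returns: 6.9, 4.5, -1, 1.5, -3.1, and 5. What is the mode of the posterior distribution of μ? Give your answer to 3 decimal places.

μ̂_MAP = 2.129

n = 6; x̄ = (6.9 + 4.5 + (-1) + 1.5 + (-3.1) + 5)/6 = 13.8/6 = 2.3.
For a Normal prior and Normal likelihood with known variance, the posterior is Normal; its mode equals its mean, the precision-weighted average.
Prior precision 1/σ₀² = 1/2 = 0.5; data precision n/σ² = 6/16 = 0.375.
μ̂ = (0.5·2 + 0.375·2.3) / (0.5 + 0.375) = 1.8625/0.875 = 149/70 ≈ 2.129.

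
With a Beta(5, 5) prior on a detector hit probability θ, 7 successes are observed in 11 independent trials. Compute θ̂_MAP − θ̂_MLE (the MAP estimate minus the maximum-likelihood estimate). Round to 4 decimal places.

MAP − MLE = -0.0574

Posterior is Beta(12, 9); MAP = (12−1)/(21−2) = 11/19 ≈ 0.57895.
MLE ignores the prior: θ̂_MLE = k/n = 7/11 ≈ 0.63636.
Difference = 11/19 − 7/11 = -12/209 ≈ -0.0574.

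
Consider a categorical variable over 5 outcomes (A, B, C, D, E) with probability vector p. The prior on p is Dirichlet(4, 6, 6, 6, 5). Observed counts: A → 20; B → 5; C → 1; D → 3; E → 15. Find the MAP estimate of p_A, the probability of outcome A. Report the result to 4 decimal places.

The posterior is Dirichlet(αᵢ + nᵢ) = Dirichlet(24, 11, 7, 9, 20).
For a Dirichlet(a₁,…,a_K) with all aᵢ > 1, the mode has j-th component (aⱼ − 1)/(Σaᵢ − K).
Here Σaᵢ = 71 and K = 5, so p_A = (24 − 1)/(71 − 5) = 23/66 ≈ 0.3485.

MAP estimate of p_A = 0.3485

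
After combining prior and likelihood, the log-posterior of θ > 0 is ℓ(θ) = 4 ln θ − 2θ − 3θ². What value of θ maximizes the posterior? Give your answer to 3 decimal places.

θ̂_MAP = 0.667

ℓ'(θ) = 4/θ − 2 − 6θ. Setting this to zero and multiplying by θ: 6θ² + 2θ − 4 = 0.
θ = (−2 + √(2² + 4·6·4)) / (2·6) = (−2 + √100) / 12 = (−2 + 10)/12 = 2/3.
ℓ''(θ) = −4/θ² − 6 < 0, confirming a maximum.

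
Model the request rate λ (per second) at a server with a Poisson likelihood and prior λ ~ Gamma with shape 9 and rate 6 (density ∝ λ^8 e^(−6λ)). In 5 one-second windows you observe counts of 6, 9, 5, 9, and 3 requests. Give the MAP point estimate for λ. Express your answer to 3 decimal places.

Σxᵢ = 6+9+5+9+3 = 32, with n = 5.
Posterior ∝ λ^8e^(−6λ) · λ^32e^(−5λ) = λ^40e^(−11λ), i.e. Gamma(shape=41, rate=11).
The mode of a Gamma(a, b) with a ≥ 1 (shape–rate) is (a−1)/b = 40/11 ≈ 3.636.

λ̂_MAP = 3.636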